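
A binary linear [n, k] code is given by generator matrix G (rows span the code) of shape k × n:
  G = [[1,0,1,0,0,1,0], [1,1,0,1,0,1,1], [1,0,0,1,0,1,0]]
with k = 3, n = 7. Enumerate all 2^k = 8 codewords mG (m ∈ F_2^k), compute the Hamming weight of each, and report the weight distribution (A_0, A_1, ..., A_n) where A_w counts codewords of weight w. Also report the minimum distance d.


Weight distribution: A_0 = 1, A_2 = 2, A_3 = 2, A_4 = 1, A_5 = 2. Minimum distance d = 2.

Enumerate all 2^3 = 8 messages m ∈ F_2^3.
For each, compute codeword c = mG in F_2^7, then tally its weight.
  m = 000 → c = 0000000, weight = 0.
  m = 100 → c = 1010010, weight = 3.
  m = 010 → c = 1101011, weight = 5.
  m = 110 → c = 0111001, weight = 4.
  m = 001 → c = 1001010, weight = 3.
  m = 101 → c = 0011000, weight = 2.
  m = 011 → c = 0100001, weight = 2.
  m = 111 → c = 1110011, weight = 5.
Tally weights:
  weight 0: 1 codewords.
  weight 2: 2 codewords.
  weight 3: 2 codewords.
  weight 4: 1 codewords.
  weight 5: 2 codewords.
Minimum distance d = smallest w > 0 with A_w > 0 = 2.
Sanity: Σ A_w = 8 = 2^3 = 8 ✓.


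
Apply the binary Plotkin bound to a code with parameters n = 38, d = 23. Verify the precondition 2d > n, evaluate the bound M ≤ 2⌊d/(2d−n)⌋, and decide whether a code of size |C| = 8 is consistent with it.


Plotkin bound M ≤ 4; given |C| = 8 > bound (violated).

Check applicability: 2d = 46, n = 38.
2d − n = 8 > 0, so Plotkin applies.
Compute d/(2d−n) = 23/8 ≈ 2.8750.
⌊d/(2d−n)⌋ = 2.
Plotkin bound: M ≤ 2·2 = 4.
Given |C| = 8, check: VIOLATED.
This |C| is above the Plotkin bound, so no binary code with n = 38, d = 23 and 8 codewords exists.


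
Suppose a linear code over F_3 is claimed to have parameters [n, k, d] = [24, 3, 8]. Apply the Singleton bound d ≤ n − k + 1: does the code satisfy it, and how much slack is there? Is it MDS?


Singleton RHS = n − k + 1 = 22, slack = 14, bound satisfied, not MDS.

Singleton bound: d ≤ n − k + 1.
Here n = 24, k = 3, so n − k + 1 = 22.
Given d = 8, check d ≤ 22: YES.
Slack = (n − k + 1) − d = 14.
The code is NOT MDS (slack = 14 > 0).
Description: the claimed parameters are [24, 3, 8]_3; such a code would be non-MDS.


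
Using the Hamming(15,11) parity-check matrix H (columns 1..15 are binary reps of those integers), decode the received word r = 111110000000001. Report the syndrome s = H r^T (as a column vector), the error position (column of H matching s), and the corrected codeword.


s = (1, 1, 1, 0)^T, error position = 14, corrected codeword c = 111110000000011

Compute s = H r^T mod 2 one row at a time:
  s_1 = 0 + 0 + 0 + 0 + 0 + 0 + 0 + 1 = 1 ≡ 1 (mod 2).
  s_2 = 1 + 1 + 0 + 0 + 0 + 0 + 0 + 1 = 3 ≡ 1 (mod 2).
  s_3 = 1 + 1 + 0 + 0 + 0 + 0 + 0 + 1 = 3 ≡ 1 (mod 2).
  s_4 = 1 + 1 + 1 + 0 + 0 + 0 + 0 + 1 = 4 ≡ 0 (mod 2).
s = (1, 1, 1, 0)^T — this equals column 14 of H (binary 1110), so error is at position 14.
Correct: flip bit 14 of r = 111110000000001 to get c = 111110000000011.


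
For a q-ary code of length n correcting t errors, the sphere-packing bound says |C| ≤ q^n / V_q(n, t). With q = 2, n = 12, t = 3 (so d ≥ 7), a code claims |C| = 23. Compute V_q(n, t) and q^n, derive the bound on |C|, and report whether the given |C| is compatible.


V_q(n, t) = 299, q^n = 4096, Hamming bound = 13, |C| = 23 > bound (violated).

Step 1: Compute V_q(n, t) = Σ_{j=0}^3 C(n, j) (q−1)^j.
  j = 0: C(12,0)·(1)^0 = 1·1 = 1.
  j = 1: C(12,1)·(1)^1 = 12·1 = 12.
  j = 2: C(12,2)·(1)^2 = 66·1 = 66.
  j = 3: C(12,3)·(1)^3 = 220·1 = 220.
  V_q(n, t) = 1 + 12 + 66 + 220 = 299.
Step 2: q^n = 2^12 = 4096.
Step 3: Hamming bound ⌊q^n / V_q(n,t)⌋ = ⌊4096/299⌋ = 13.
Step 4: Compare |C| = 23 to 13: violated.
The claimed |C| lies above the Hamming bound, so no 2-ary code of length 12 with d ≥ 7 can have 23 codewords.


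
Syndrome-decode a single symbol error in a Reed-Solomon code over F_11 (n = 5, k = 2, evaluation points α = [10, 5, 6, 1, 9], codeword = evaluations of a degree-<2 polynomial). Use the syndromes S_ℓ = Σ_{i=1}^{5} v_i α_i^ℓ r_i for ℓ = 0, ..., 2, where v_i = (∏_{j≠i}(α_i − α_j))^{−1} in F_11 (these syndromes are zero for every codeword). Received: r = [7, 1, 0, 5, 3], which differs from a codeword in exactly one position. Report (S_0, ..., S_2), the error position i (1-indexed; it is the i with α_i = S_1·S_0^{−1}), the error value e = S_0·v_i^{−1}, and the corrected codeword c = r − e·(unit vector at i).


S = (2, 7, 8), error at position 5, error magnitude e = 6, c = [7, 1, 0, 5, 8].

Step 1: column multipliers v_i = (∏_{j≠i}(α_i − α_j))^{−1} mod 11.
  i = 1 (α = 10): (10−5)(10−6)(10−1)(10−9) = 5·4·9·1 = 180 ≡ 4, so v_1 = 4^{−1} = 3 (mod 11).
  i = 2 (α = 5): (5−10)(5−6)(5−1)(5−9) = (−5)·(−1)·4·(−4) = −80 ≡ 8, so v_2 = 8^{−1} = 7 (mod 11).
  i = 3 (α = 6): (6−10)(6−5)(6−1)(6−9) = (−4)·1·5·(−3) = 60 ≡ 5, so v_3 = 5^{−1} = 9 (mod 11).
  i = 4 (α = 1): (1−10)(1−5)(1−6)(1−9) = (−9)·(−4)·(−5)·(−8) = 1440 ≡ 10, so v_4 = 10^{−1} = 10 (mod 11).
  i = 5 (α = 9): (9−10)(9−5)(9−6)(9−1) = (−1)·4·3·8 = −96 ≡ 3, so v_5 = 3^{−1} = 4 (mod 11).
  v = [3, 7, 9, 10, 4].
Step 2: syndromes of r = [7, 1, 0, 5, 3] (all sums mod 11).
  S_0 = Σ v_i r_i = 3·7 + 7·1 + 9·0 + 10·5 + 4·3 = 90 ≡ 2.
  S_1 = Σ v_i α_i r_i = 3·10·7 + 7·5·1 + 9·6·0 + 10·1·5 + 4·9·3 = 403 ≡ 7.
  α_i^2 mod 11 = [1, 3, 3, 1, 4].
  S_2 = Σ v_i α_i^2 r_i = 3·1·7 + 7·3·1 + 9·3·0 + 10·1·5 + 4·4·3 = 140 ≡ 8.
  S = (2, 7, 8) ≠ 0, so r is not a codeword (an error is present).
Step 3: locate the error. For a single error e at position i, S_ℓ = v_i·e·α_i^ℓ, so α_err = S_1/S_0.
  S_0^{−1} = 2^{−1} = 6 (mod 11), so α_err = 7·6 = 42 ≡ 9 = α_5. Error position i = 5.
  Consistency check: S_2/S_1 = 8·8 = 64 ≡ 9 = α_err ✓ (single-error assumption holds).
Step 4: error magnitude e = S_0/v_5 = S_0·∏_{j≠5}(α_5 − α_j) = 2·3 = 6 ≡ 6 (mod 11).
Step 5: correct position 5: c_5 = r_5 − e = 3 − 6 ≡ 8 (mod 11). Hence c = [7, 1, 0, 5, 8].
  Check: interpolating c through the α_i gives m(x) = 6 + 10·x (degree < 2) with m(α_i) = c_i for every i, so c is indeed a codeword.


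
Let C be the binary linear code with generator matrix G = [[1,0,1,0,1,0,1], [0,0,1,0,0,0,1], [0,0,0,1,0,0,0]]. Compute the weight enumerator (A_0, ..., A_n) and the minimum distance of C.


Weight distribution: A_0 = 1, A_1 = 1, A_2 = 2, A_3 = 2, A_4 = 1, A_5 = 1. Minimum distance d = 1.

Enumerate all 2^3 = 8 messages m ∈ F_2^3.
For each, compute codeword c = mG in F_2^7, then tally its weight.
  m = 000 → c = 0000000, weight = 0.
  m = 100 → c = 1010101, weight = 4.
  m = 010 → c = 0010001, weight = 2.
  m = 110 → c = 1000100, weight = 2.
  m = 001 → c = 0001000, weight = 1.
  m = 101 → c = 1011101, weight = 5.
  m = 011 → c = 0011001, weight = 3.
  m = 111 → c = 1001100, weight = 3.
Tally weights:
  weight 0: 1 codewords.
  weight 1: 1 codewords.
  weight 2: 2 codewords.
  weight 3: 2 codewords.
  weight 4: 1 codewords.
  weight 5: 1 codewords.
Minimum distance d = smallest w > 0 with A_w > 0 = 1.
Sanity: Σ A_w = 8 = 2^3 = 8 ✓.


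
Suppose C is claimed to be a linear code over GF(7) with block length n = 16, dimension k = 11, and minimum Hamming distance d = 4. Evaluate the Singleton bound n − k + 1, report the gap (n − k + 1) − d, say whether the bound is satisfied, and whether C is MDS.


Singleton RHS = n − k + 1 = 6, slack = 2, bound satisfied, not MDS.

Singleton bound: d ≤ n − k + 1.
Here n = 16, k = 11, so n − k + 1 = 6.
Given d = 4, check d ≤ 6: YES.
Slack = (n − k + 1) − d = 2.
The code is NOT MDS (slack = 2 > 0).
Description: the claimed parameters are [16, 11, 4]_7; such a code would be non-MDS.


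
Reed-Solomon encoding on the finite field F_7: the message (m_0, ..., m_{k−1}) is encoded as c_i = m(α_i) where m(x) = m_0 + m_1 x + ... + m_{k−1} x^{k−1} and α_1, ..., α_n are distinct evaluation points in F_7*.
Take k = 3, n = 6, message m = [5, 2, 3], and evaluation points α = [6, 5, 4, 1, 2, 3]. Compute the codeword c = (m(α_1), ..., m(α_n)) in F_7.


c = [6, 6, 5, 3, 0, 3]

Message polynomial: m(x) = 5 + 2·x + 3·x^2 (mod 7).
For each evaluation point α_i, compute m(α_i) mod 7:
  α_1 = 6: Horner steps 3 → 6 → 6, so m(6) = 6.
  α_2 = 5: Horner steps 3 → 3 → 6, so m(5) = 6.
  α_3 = 4: Horner steps 3 → 0 → 5, so m(4) = 5.
  α_4 = 1: Horner steps 3 → 5 → 3, so m(1) = 3.
  α_5 = 2: Horner steps 3 → 1 → 0, so m(2) = 0.
  α_6 = 3: Horner steps 3 → 4 → 3, so m(3) = 3.
Codeword c = [6, 6, 5, 3, 0, 3] ∈ F_7^6.


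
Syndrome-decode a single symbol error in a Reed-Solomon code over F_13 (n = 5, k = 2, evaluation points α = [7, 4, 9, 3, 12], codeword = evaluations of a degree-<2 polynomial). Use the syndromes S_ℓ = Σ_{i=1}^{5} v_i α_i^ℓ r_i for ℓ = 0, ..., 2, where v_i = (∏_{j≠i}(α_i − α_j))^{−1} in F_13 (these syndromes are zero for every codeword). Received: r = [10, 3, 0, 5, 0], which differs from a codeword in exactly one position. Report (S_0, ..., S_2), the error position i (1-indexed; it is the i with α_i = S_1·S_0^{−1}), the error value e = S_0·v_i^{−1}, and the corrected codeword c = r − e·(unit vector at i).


S = (10, 12, 4), error at position 3, error magnitude e = 7, c = [10, 3, 6, 5, 0].

Step 1: column multipliers v_i = (∏_{j≠i}(α_i − α_j))^{−1} mod 13.
  i = 1 (α = 7): (7−4)(7−9)(7−3)(7−12) = 3·(−2)·4·(−5) = 120 ≡ 3, so v_1 = 3^{−1} = 9 (mod 13).
  i = 2 (α = 4): (4−7)(4−9)(4−3)(4−12) = (−3)·(−5)·1·(−8) = −120 ≡ 10, so v_2 = 10^{−1} = 4 (mod 13).
  i = 3 (α = 9): (9−7)(9−4)(9−3)(9−12) = 2·5·6·(−3) = −180 ≡ 2, so v_3 = 2^{−1} = 7 (mod 13).
  i = 4 (α = 3): (3−7)(3−4)(3−9)(3−12) = (−4)·(−1)·(−6)·(−9) = 216 ≡ 8, so v_4 = 8^{−1} = 5 (mod 13).
  i = 5 (α = 12): (12−7)(12−4)(12−9)(12−3) = 5·8·3·9 = 1080 ≡ 1, so v_5 = 1^{−1} = 1 (mod 13).
  v = [9, 4, 7, 5, 1].
Step 2: syndromes of r = [10, 3, 0, 5, 0] (all sums mod 13).
  S_0 = Σ v_i r_i = 9·10 + 4·3 + 7·0 + 5·5 + 1·0 = 127 ≡ 10.
  S_1 = Σ v_i α_i r_i = 9·7·10 + 4·4·3 + 7·9·0 + 5·3·5 + 1·12·0 = 753 ≡ 12.
  α_i^2 mod 13 = [10, 3, 3, 9, 1].
  S_2 = Σ v_i α_i^2 r_i = 9·10·10 + 4·3·3 + 7·3·0 + 5·9·5 + 1·1·0 = 1161 ≡ 4.
  S = (10, 12, 4) ≠ 0, so r is not a codeword (an error is present).
Step 3: locate the error. For a single error e at position i, S_ℓ = v_i·e·α_i^ℓ, so α_err = S_1/S_0.
  S_0^{−1} = 10^{−1} = 4 (mod 13), so α_err = 12·4 = 48 ≡ 9 = α_3. Error position i = 3.
  Consistency check: S_2/S_1 = 4·12 = 48 ≡ 9 = α_err ✓ (single-error assumption holds).
Step 4: error magnitude e = S_0/v_3 = S_0·∏_{j≠3}(α_3 − α_j) = 10·2 = 20 ≡ 7 (mod 13).
Step 5: correct position 3: c_3 = r_3 − e = 0 − 7 ≡ 6 (mod 13). Hence c = [10, 3, 6, 5, 0].
  Check: interpolating c through the α_i gives m(x) = 11 + 11·x (degree < 2) with m(α_i) = c_i for every i, so c is indeed a codeword.


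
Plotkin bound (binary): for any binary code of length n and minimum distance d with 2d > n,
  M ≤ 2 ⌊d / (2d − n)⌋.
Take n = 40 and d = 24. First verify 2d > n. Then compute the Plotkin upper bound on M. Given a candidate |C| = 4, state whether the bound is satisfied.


Plotkin bound M ≤ 6; given |C| = 4 ≤ bound (satisfied).

Check applicability: 2d = 48, n = 40.
2d − n = 8 > 0, so Plotkin applies.
Compute d/(2d−n) = 24/8 ≈ 3.0000.
⌊d/(2d−n)⌋ = 3.
Plotkin bound: M ≤ 2·3 = 6.
Given |C| = 4, check: satisfied.
This |C| is below the Plotkin bound.


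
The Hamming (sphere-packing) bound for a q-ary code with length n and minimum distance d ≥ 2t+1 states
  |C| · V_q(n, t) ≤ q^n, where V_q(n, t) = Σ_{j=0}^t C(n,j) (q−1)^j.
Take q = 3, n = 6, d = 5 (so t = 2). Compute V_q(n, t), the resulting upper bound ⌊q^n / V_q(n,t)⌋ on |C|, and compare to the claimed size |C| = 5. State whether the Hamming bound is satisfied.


V_q(n, t) = 73, q^n = 729, Hamming bound = 9, |C| = 5 ≤ bound (satisfied).

Step 1: Compute V_q(n, t) = Σ_{j=0}^2 C(n, j) (q−1)^j.
  j = 0: C(6,0)·(2)^0 = 1·1 = 1.
  j = 1: C(6,1)·(2)^1 = 6·2 = 12.
  j = 2: C(6,2)·(2)^2 = 15·4 = 60.
  V_q(n, t) = 1 + 12 + 60 = 73.
Step 2: q^n = 3^6 = 729.
Step 3: Hamming bound ⌊q^n / V_q(n,t)⌋ = ⌊729/73⌋ = 9.
Step 4: Compare |C| = 5 to 9: satisfied.
The claimed |C| lies below the Hamming bound.


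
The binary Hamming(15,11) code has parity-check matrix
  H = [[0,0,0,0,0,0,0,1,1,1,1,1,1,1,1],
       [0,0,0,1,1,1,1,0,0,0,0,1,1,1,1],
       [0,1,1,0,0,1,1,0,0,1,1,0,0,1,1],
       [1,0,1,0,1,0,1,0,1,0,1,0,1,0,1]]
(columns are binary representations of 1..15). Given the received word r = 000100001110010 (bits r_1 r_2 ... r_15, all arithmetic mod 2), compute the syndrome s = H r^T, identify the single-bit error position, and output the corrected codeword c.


s = (0, 0, 1, 0)^T, error position = 2, corrected codeword c = 010100001110010

Compute s = H r^T mod 2 one row at a time:
  s_1 = 0 + 1 + 1 + 1 + 0 + 0 + 1 + 0 = 4 ≡ 0 (mod 2).
  s_2 = 1 + 0 + 0 + 0 + 0 + 0 + 1 + 0 = 2 ≡ 0 (mod 2).
  s_3 = 0 + 0 + 0 + 0 + 1 + 1 + 1 + 0 = 3 ≡ 1 (mod 2).
  s_4 = 0 + 0 + 0 + 0 + 1 + 1 + 0 + 0 = 2 ≡ 0 (mod 2).
s = (0, 0, 1, 0)^T — this equals column 2 of H (binary 0010), so error is at position 2.
Correct: flip bit 2 of r = 000100001110010 to get c = 010100001110010.


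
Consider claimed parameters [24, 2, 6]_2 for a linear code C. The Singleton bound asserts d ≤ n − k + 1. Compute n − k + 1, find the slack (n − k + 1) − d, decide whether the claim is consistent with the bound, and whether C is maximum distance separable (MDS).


Singleton RHS = n − k + 1 = 23, slack = 17, bound satisfied, not MDS.

Singleton bound: d ≤ n − k + 1.
Here n = 24, k = 2, so n − k + 1 = 23.
Given d = 6, check d ≤ 23: YES.
Slack = (n − k + 1) − d = 17.
The code is NOT MDS (slack = 17 > 0).
Description: the claimed parameters are [24, 2, 6]_2; such a code would be non-MDS.


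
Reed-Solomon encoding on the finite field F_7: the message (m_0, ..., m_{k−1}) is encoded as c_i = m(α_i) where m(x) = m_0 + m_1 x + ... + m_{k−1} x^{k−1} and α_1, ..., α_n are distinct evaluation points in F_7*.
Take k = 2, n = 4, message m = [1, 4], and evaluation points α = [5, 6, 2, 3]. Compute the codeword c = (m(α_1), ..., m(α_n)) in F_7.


c = [0, 4, 2, 6]

Message polynomial: m(x) = 1 + 4·x (mod 7).
For each evaluation point α_i, compute m(α_i) mod 7:
  α_1 = 5: Horner steps 4 → 0, so m(5) = 0.
  α_2 = 6: Horner steps 4 → 4, so m(6) = 4.
  α_3 = 2: Horner steps 4 → 2, so m(2) = 2.
  α_4 = 3: Horner steps 4 → 6, so m(3) = 6.
Codeword c = [0, 4, 2, 6] ∈ F_7^4.


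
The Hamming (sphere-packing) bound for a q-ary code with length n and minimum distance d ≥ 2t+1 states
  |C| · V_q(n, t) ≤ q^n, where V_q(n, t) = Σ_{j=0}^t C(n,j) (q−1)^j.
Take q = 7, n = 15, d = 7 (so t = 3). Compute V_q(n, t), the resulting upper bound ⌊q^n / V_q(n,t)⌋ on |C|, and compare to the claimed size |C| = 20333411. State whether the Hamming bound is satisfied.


V_q(n, t) = 102151, q^n = 4747561509943, Hamming bound = 46475918, |C| = 20333411 ≤ bound (satisfied).

Step 1: Compute V_q(n, t) = Σ_{j=0}^3 C(n, j) (q−1)^j.
  j = 0: C(15,0)·(6)^0 = 1·1 = 1.
  j = 1: C(15,1)·(6)^1 = 15·6 = 90.
  j = 2: C(15,2)·(6)^2 = 105·36 = 3780.
  j = 3: C(15,3)·(6)^3 = 455·216 = 98280.
  V_q(n, t) = 1 + 90 + 3780 + 98280 = 102151.
Step 2: q^n = 7^15 = 4747561509943.
Step 3: Hamming bound ⌊q^n / V_q(n,t)⌋ = ⌊4747561509943/102151⌋ = 46475918.
Step 4: Compare |C| = 20333411 to 46475918: satisfied.
The claimed |C| lies below the Hamming bound.


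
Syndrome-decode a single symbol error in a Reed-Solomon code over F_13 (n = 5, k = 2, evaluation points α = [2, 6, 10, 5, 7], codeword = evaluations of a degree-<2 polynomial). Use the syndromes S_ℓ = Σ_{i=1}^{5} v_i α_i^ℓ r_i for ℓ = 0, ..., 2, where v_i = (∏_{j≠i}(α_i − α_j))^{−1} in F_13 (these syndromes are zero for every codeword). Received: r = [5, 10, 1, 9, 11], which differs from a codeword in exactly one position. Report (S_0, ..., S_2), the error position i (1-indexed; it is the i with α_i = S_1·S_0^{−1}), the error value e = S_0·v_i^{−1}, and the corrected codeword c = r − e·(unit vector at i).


S = (1, 2, 4), error at position 1, error magnitude e = 12, c = [6, 10, 1, 9, 11].

Step 1: column multipliers v_i = (∏_{j≠i}(α_i − α_j))^{−1} mod 13.
  i = 1 (α = 2): (2−6)(2−10)(2−5)(2−7) = (−4)·(−8)·(−3)·(−5) = 480 ≡ 12, so v_1 = 12^{−1} = 12 (mod 13).
  i = 2 (α = 6): (6−2)(6−10)(6−5)(6−7) = 4·(−4)·1·(−1) = 16 ≡ 3, so v_2 = 3^{−1} = 9 (mod 13).
  i = 3 (α = 10): (10−2)(10−6)(10−5)(10−7) = 8·4·5·3 = 480 ≡ 12, so v_3 = 12^{−1} = 12 (mod 13).
  i = 4 (α = 5): (5−2)(5−6)(5−10)(5−7) = 3·(−1)·(−5)·(−2) = −30 ≡ 9, so v_4 = 9^{−1} = 3 (mod 13).
  i = 5 (α = 7): (7−2)(7−6)(7−10)(7−5) = 5·1·(−3)·2 = −30 ≡ 9, so v_5 = 9^{−1} = 3 (mod 13).
  v = [12, 9, 12, 3, 3].
Step 2: syndromes of r = [5, 10, 1, 9, 11] (all sums mod 13).
  S_0 = Σ v_i r_i = 12·5 + 9·10 + 12·1 + 3·9 + 3·11 = 222 ≡ 1.
  S_1 = Σ v_i α_i r_i = 12·2·5 + 9·6·10 + 12·10·1 + 3·5·9 + 3·7·11 = 1146 ≡ 2.
  α_i^2 mod 13 = [4, 10, 9, 12, 10].
  S_2 = Σ v_i α_i^2 r_i = 12·4·5 + 9·10·10 + 12·9·1 + 3·12·9 + 3·10·11 = 1902 ≡ 4.
  S = (1, 2, 4) ≠ 0, so r is not a codeword (an error is present).
Step 3: locate the error. For a single error e at position i, S_ℓ = v_i·e·α_i^ℓ, so α_err = S_1/S_0.
  S_0^{−1} = 1^{−1} = 1 (mod 13), so α_err = 2·1 = 2 ≡ 2 = α_1. Error position i = 1.
  Consistency check: S_2/S_1 = 4·7 = 28 ≡ 2 = α_err ✓ (single-error assumption holds).
Step 4: error magnitude e = S_0/v_1 = S_0·∏_{j≠1}(α_1 − α_j) = 1·12 = 12 ≡ 12 (mod 13).
Step 5: correct position 1: c_1 = r_1 − e = 5 − 12 ≡ 6 (mod 13). Hence c = [6, 10, 1, 9, 11].
  Check: interpolating c through the α_i gives m(x) = 4 + 1·x (degree < 2) with m(α_i) = c_i for every i, so c is indeed a codeword.


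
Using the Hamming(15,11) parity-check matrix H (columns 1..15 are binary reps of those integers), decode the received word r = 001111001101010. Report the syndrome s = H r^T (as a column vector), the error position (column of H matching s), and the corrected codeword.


s = (0, 1, 0, 1)^T, error position = 5, corrected codeword c = 001101001101010

Compute s = H r^T mod 2 one row at a time:
  s_1 = 0 + 1 + 1 + 0 + 1 + 0 + 1 + 0 = 4 ≡ 0 (mod 2).
  s_2 = 1 + 1 + 1 + 0 + 1 + 0 + 1 + 0 = 5 ≡ 1 (mod 2).
  s_3 = 0 + 1 + 1 + 0 + 1 + 0 + 1 + 0 = 4 ≡ 0 (mod 2).
  s_4 = 0 + 1 + 1 + 0 + 1 + 0 + 0 + 0 = 3 ≡ 1 (mod 2).
s = (0, 1, 0, 1)^T — this equals column 5 of H (binary 0101), so error is at position 5.
Correct: flip bit 5 of r = 001111001101010 to get c = 001101001101010.


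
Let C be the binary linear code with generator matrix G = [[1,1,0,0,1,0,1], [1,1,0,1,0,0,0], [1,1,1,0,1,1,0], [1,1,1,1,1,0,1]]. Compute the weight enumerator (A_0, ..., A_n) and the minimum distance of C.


Weight distribution: A_0 = 1, A_2 = 2, A_3 = 6, A_4 = 3, A_5 = 2, A_6 = 2. Minimum distance d = 2.

Enumerate all 2^4 = 16 messages m ∈ F_2^4.
For each, compute codeword c = mG in F_2^7, then tally its weight.
  m = 0000 → c = 0000000, weight = 0.
  m = 1000 → c = 1100101, weight = 4.
  m = 0100 → c = 1101000, weight = 3.
  m = 1100 → c = 0001101, weight = 3.
  m = 0010 → c = 1110110, weight = 5.
  m = 1010 → c = 0010011, weight = 3.
  m = 0110 → c = 0011110, weight = 4.
  m = 1110 → c = 1111011, weight = 6.
  m = 0001 → c = 1111101, weight = 6.
  m = 1001 → c = 0011000, weight = 2.
  m = 0101 → c = 0010101, weight = 3.
  m = 1101 → c = 1110000, weight = 3.
  m = 0011 → c = 0001011, weight = 3.
  m = 1011 → c = 1101110, weight = 5.
  m = 0111 → c = 1100011, weight = 4.
  m = 1111 → c = 0000110, weight = 2.
Tally weights:
  weight 0: 1 codewords.
  weight 2: 2 codewords.
  weight 3: 6 codewords.
  weight 4: 3 codewords.
  weight 5: 2 codewords.
  weight 6: 2 codewords.
Minimum distance d = smallest w > 0 with A_w > 0 = 2.
Sanity: Σ A_w = 16 = 2^4 = 16 ✓.


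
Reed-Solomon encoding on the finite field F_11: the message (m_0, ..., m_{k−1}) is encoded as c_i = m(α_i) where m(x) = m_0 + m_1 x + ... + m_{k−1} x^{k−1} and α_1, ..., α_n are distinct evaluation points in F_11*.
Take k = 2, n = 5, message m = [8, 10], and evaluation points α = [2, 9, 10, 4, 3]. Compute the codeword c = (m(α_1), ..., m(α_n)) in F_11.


c = [6, 10, 9, 4, 5]

Message polynomial: m(x) = 8 + 10·x (mod 11).
For each evaluation point α_i, compute m(α_i) mod 11:
  α_1 = 2: Horner steps 10 → 6, so m(2) = 6.
  α_2 = 9: Horner steps 10 → 10, so m(9) = 10.
  α_3 = 10: Horner steps 10 → 9, so m(10) = 9.
  α_4 = 4: Horner steps 10 → 4, so m(4) = 4.
  α_5 = 3: Horner steps 10 → 5, so m(3) = 5.
Codeword c = [6, 10, 9, 4, 5] ∈ F_11^5.


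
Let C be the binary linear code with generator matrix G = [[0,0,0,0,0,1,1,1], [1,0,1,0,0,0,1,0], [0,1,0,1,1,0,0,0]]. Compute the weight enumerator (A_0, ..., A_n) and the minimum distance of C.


Weight distribution: A_0 = 1, A_3 = 3, A_4 = 1, A_6 = 2, A_7 = 1. Minimum distance d = 3.

Enumerate all 2^3 = 8 messages m ∈ F_2^3.
For each, compute codeword c = mG in F_2^8, then tally its weight.
  m = 000 → c = 00000000, weight = 0.
  m = 100 → c = 00000111, weight = 3.
  m = 010 → c = 10100010, weight = 3.
  m = 110 → c = 10100101, weight = 4.
  m = 001 → c = 01011000, weight = 3.
  m = 101 → c = 01011111, weight = 6.
  m = 011 → c = 11111010, weight = 6.
  m = 111 → c = 11111101, weight = 7.
Tally weights:
  weight 0: 1 codewords.
  weight 3: 3 codewords.
  weight 4: 1 codewords.
  weight 6: 2 codewords.
  weight 7: 1 codewords.
Minimum distance d = smallest w > 0 with A_w > 0 = 3.
Sanity: Σ A_w = 8 = 2^3 = 8 ✓.


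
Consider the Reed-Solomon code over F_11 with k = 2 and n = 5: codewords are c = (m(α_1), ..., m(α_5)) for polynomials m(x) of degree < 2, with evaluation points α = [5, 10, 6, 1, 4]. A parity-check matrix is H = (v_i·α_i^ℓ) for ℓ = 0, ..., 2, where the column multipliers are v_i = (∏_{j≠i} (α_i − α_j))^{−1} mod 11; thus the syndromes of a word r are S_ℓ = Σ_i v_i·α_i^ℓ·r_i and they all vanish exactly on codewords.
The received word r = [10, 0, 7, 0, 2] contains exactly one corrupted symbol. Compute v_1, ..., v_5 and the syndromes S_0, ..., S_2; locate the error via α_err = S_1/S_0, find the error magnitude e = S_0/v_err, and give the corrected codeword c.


S = (8, 3, 8), error at position 2, error magnitude e = 5, c = [10, 6, 7, 0, 2].

Step 1: column multipliers v_i = (∏_{j≠i}(α_i − α_j))^{−1} mod 11.
  i = 1 (α = 5): (5−10)(5−6)(5−1)(5−4) = (−5)·(−1)·4·1 = 20 ≡ 9, so v_1 = 9^{−1} = 5 (mod 11).
  i = 2 (α = 10): (10−5)(10−6)(10−1)(10−4) = 5·4·9·6 = 1080 ≡ 2, so v_2 = 2^{−1} = 6 (mod 11).
  i = 3 (α = 6): (6−5)(6−10)(6−1)(6−4) = 1·(−4)·5·2 = −40 ≡ 4, so v_3 = 4^{−1} = 3 (mod 11).
  i = 4 (α = 1): (1−5)(1−10)(1−6)(1−4) = (−4)·(−9)·(−5)·(−3) = 540 ≡ 1, so v_4 = 1^{−1} = 1 (mod 11).
  i = 5 (α = 4): (4−5)(4−10)(4−6)(4−1) = (−1)·(−6)·(−2)·3 = −36 ≡ 8, so v_5 = 8^{−1} = 7 (mod 11).
  v = [5, 6, 3, 1, 7].
Step 2: syndromes of r = [10, 0, 7, 0, 2] (all sums mod 11).
  S_0 = Σ v_i r_i = 5·10 + 6·0 + 3·7 + 1·0 + 7·2 = 85 ≡ 8.
  S_1 = Σ v_i α_i r_i = 5·5·10 + 6·10·0 + 3·6·7 + 1·1·0 + 7·4·2 = 432 ≡ 3.
  α_i^2 mod 11 = [3, 1, 3, 1, 5].
  S_2 = Σ v_i α_i^2 r_i = 5·3·10 + 6·1·0 + 3·3·7 + 1·1·0 + 7·5·2 = 283 ≡ 8.
  S = (8, 3, 8) ≠ 0, so r is not a codeword (an error is present).
Step 3: locate the error. For a single error e at position i, S_ℓ = v_i·e·α_i^ℓ, so α_err = S_1/S_0.
  S_0^{−1} = 8^{−1} = 7 (mod 11), so α_err = 3·7 = 21 ≡ 10 = α_2. Error position i = 2.
  Consistency check: S_2/S_1 = 8·4 = 32 ≡ 10 = α_err ✓ (single-error assumption holds).
Step 4: error magnitude e = S_0/v_2 = S_0·∏_{j≠2}(α_2 − α_j) = 8·2 = 16 ≡ 5 (mod 11).
Step 5: correct position 2: c_2 = r_2 − e = 0 − 5 ≡ 6 (mod 11). Hence c = [10, 6, 7, 0, 2].
  Check: interpolating c through the α_i gives m(x) = 3 + 8·x (degree < 2) with m(α_i) = c_i for every i, so c is indeed a codeword.


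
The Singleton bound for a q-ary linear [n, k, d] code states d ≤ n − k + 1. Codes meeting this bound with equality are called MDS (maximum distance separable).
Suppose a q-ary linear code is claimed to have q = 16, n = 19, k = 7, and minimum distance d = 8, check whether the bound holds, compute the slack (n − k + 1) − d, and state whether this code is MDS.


Singleton RHS = n − k + 1 = 13, slack = 5, bound satisfied, not MDS.

Singleton bound: d ≤ n − k + 1.
Here n = 19, k = 7, so n − k + 1 = 13.
Given d = 8, check d ≤ 13: YES.
Slack = (n − k + 1) − d = 5.
The code is NOT MDS (slack = 5 > 0).
Description: the claimed parameters are [19, 7, 8]_16; such a code would be non-MDS.


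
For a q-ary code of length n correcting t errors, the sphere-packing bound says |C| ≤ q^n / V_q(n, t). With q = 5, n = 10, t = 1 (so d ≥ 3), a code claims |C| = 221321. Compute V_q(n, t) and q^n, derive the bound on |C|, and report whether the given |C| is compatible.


V_q(n, t) = 41, q^n = 9765625, Hamming bound = 238185, |C| = 221321 ≤ bound (satisfied).

Step 1: Compute V_q(n, t) = Σ_{j=0}^1 C(n, j) (q−1)^j.
  j = 0: C(10,0)·(4)^0 = 1·1 = 1.
  j = 1: C(10,1)·(4)^1 = 10·4 = 40.
  V_q(n, t) = 1 + 40 = 41.
Step 2: q^n = 5^10 = 9765625.
Step 3: Hamming bound ⌊q^n / V_q(n,t)⌋ = ⌊9765625/41⌋ = 238185.
Step 4: Compare |C| = 221321 to 238185: satisfied.
The claimed |C| lies below the Hamming bound.


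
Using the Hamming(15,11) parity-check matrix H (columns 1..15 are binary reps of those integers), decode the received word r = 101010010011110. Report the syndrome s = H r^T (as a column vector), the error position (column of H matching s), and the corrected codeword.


s = (1, 0, 1, 1)^T, error position = 11, corrected codeword c = 101010010001110

Compute s = H r^T mod 2 one row at a time:
  s_1 = 1 + 0 + 0 + 1 + 1 + 1 + 1 + 0 = 5 ≡ 1 (mod 2).
  s_2 = 0 + 1 + 0 + 0 + 1 + 1 + 1 + 0 = 4 ≡ 0 (mod 2).
  s_3 = 0 + 1 + 0 + 0 + 0 + 1 + 1 + 0 = 3 ≡ 1 (mod 2).
  s_4 = 1 + 1 + 1 + 0 + 0 + 1 + 1 + 0 = 5 ≡ 1 (mod 2).
s = (1, 0, 1, 1)^T — this equals column 11 of H (binary 1011), so error is at position 11.
Correct: flip bit 11 of r = 101010010011110 to get c = 101010010001110.


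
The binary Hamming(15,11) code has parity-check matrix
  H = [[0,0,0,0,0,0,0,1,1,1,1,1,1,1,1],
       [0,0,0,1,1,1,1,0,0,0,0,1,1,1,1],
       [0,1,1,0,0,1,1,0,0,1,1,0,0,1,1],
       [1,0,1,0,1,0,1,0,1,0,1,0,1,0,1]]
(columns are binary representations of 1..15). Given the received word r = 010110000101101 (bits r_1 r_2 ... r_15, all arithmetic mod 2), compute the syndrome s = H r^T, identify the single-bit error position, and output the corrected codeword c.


s = (0, 1, 1, 1)^T, error position = 7, corrected codeword c = 010110100101101

Compute s = H r^T mod 2 one row at a time:
  s_1 = 0 + 0 + 1 + 0 + 1 + 1 + 0 + 1 = 4 ≡ 0 (mod 2).
  s_2 = 1 + 1 + 0 + 0 + 1 + 1 + 0 + 1 = 5 ≡ 1 (mod 2).
  s_3 = 1 + 0 + 0 + 0 + 1 + 0 + 0 + 1 = 3 ≡ 1 (mod 2).
  s_4 = 0 + 0 + 1 + 0 + 0 + 0 + 1 + 1 = 3 ≡ 1 (mod 2).
s = (0, 1, 1, 1)^T — this equals column 7 of H (binary 0111), so error is at position 7.
Correct: flip bit 7 of r = 010110000101101 to get c = 010110100101101.


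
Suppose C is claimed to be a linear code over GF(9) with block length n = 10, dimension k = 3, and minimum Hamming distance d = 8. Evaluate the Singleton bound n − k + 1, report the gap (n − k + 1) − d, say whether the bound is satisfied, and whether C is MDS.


Singleton RHS = n − k + 1 = 8, slack = 0, bound satisfied, MDS.

Singleton bound: d ≤ n − k + 1.
Here n = 10, k = 3, so n − k + 1 = 8.
Given d = 8, check d ≤ 8: YES.
Slack = (n − k + 1) − d = 0.
The code is MDS (slack = 0).
Description: the claimed parameters are [10, 3, 8]_9; such a code would be MDS (meets Singleton bound).


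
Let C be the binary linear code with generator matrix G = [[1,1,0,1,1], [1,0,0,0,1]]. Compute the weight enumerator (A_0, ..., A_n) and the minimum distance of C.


Weight distribution: A_0 = 1, A_2 = 2, A_4 = 1. Minimum distance d = 2.

Enumerate all 2^2 = 4 messages m ∈ F_2^2.
For each, compute codeword c = mG in F_2^5, then tally its weight.
  m = 00 → c = 00000, weight = 0.
  m = 10 → c = 11011, weight = 4.
  m = 01 → c = 10001, weight = 2.
  m = 11 → c = 01010, weight = 2.
Tally weights:
  weight 0: 1 codewords.
  weight 2: 2 codewords.
  weight 4: 1 codewords.
Minimum distance d = smallest w > 0 with A_w > 0 = 2.
Sanity: Σ A_w = 4 = 2^2 = 4 ✓.


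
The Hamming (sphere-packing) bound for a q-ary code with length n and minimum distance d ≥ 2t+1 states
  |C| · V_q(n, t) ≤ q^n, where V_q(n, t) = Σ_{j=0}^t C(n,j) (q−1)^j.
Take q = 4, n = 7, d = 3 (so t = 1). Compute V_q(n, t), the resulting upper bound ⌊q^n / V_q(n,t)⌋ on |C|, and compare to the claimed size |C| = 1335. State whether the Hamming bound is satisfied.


V_q(n, t) = 22, q^n = 16384, Hamming bound = 744, |C| = 1335 > bound (violated).

Step 1: Compute V_q(n, t) = Σ_{j=0}^1 C(n, j) (q−1)^j.
  j = 0: C(7,0)·(3)^0 = 1·1 = 1.
  j = 1: C(7,1)·(3)^1 = 7·3 = 21.
  V_q(n, t) = 1 + 21 = 22.
Step 2: q^n = 4^7 = 16384.
Step 3: Hamming bound ⌊q^n / V_q(n,t)⌋ = ⌊16384/22⌋ = 744.
Step 4: Compare |C| = 1335 to 744: violated.
The claimed |C| lies above the Hamming bound, so no 4-ary code of length 7 with d ≥ 3 can have 1335 codewords.


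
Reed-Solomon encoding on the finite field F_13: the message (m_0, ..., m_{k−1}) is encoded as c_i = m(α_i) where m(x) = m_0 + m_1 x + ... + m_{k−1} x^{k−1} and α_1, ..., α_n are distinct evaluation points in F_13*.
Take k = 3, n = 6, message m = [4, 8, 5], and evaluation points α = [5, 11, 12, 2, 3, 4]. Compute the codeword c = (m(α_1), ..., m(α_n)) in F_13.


c = [0, 8, 1, 1, 8, 12]

Message polynomial: m(x) = 4 + 8·x + 5·x^2 (mod 13).
For each evaluation point α_i, compute m(α_i) mod 13:
  α_1 = 5: Horner steps 5 → 7 → 0, so m(5) = 0.
  α_2 = 11: Horner steps 5 → 11 → 8, so m(11) = 8.
  α_3 = 12: Horner steps 5 → 3 → 1, so m(12) = 1.
  α_4 = 2: Horner steps 5 → 5 → 1, so m(2) = 1.
  α_5 = 3: Horner steps 5 → 10 → 8, so m(3) = 8.
  α_6 = 4: Horner steps 5 → 2 → 12, so m(4) = 12.
Codeword c = [0, 8, 1, 1, 8, 12] ∈ F_13^6.


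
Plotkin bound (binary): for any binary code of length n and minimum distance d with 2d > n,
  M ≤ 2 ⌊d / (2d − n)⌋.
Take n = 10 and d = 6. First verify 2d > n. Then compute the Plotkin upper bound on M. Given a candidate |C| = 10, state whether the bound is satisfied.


Plotkin bound M ≤ 6; given |C| = 10 > bound (violated).

Check applicability: 2d = 12, n = 10.
2d − n = 2 > 0, so Plotkin applies.
Compute d/(2d−n) = 6/2 ≈ 3.0000.
⌊d/(2d−n)⌋ = 3.
Plotkin bound: M ≤ 2·3 = 6.
Given |C| = 10, check: VIOLATED.
This |C| is above the Plotkin bound, so no binary code with n = 10, d = 6 and 10 codewords exists.


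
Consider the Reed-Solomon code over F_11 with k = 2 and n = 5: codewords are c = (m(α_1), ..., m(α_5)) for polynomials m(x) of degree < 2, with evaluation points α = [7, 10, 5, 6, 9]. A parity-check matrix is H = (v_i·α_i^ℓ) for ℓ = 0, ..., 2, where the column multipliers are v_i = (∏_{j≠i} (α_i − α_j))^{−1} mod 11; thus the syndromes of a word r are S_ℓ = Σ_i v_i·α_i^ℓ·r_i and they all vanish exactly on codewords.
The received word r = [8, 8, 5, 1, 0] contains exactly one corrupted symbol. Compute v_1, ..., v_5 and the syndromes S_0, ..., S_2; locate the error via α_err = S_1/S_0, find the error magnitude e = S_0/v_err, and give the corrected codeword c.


S = (9, 2, 9), error at position 2, error magnitude e = 1, c = [8, 7, 5, 1, 0].

Step 1: column multipliers v_i = (∏_{j≠i}(α_i − α_j))^{−1} mod 11.
  i = 1 (α = 7): (7−10)(7−5)(7−6)(7−9) = (−3)·2·1·(−2) = 12 ≡ 1, so v_1 = 1^{−1} = 1 (mod 11).
  i = 2 (α = 10): (10−7)(10−5)(10−6)(10−9) = 3·5·4·1 = 60 ≡ 5, so v_2 = 5^{−1} = 9 (mod 11).
  i = 3 (α = 5): (5−7)(5−10)(5−6)(5−9) = (−2)·(−5)·(−1)·(−4) = 40 ≡ 7, so v_3 = 7^{−1} = 8 (mod 11).
  i = 4 (α = 6): (6−7)(6−10)(6−5)(6−9) = (−1)·(−4)·1·(−3) = −12 ≡ 10, so v_4 = 10^{−1} = 10 (mod 11).
  i = 5 (α = 9): (9−7)(9−10)(9−5)(9−6) = 2·(−1)·4·3 = −24 ≡ 9, so v_5 = 9^{−1} = 5 (mod 11).
  v = [1, 9, 8, 10, 5].
Step 2: syndromes of r = [8, 8, 5, 1, 0] (all sums mod 11).
  S_0 = Σ v_i r_i = 1·8 + 9·8 + 8·5 + 10·1 + 5·0 = 130 ≡ 9.
  S_1 = Σ v_i α_i r_i = 1·7·8 + 9·10·8 + 8·5·5 + 10·6·1 + 5·9·0 = 1036 ≡ 2.
  α_i^2 mod 11 = [5, 1, 3, 3, 4].
  S_2 = Σ v_i α_i^2 r_i = 1·5·8 + 9·1·8 + 8·3·5 + 10·3·1 + 5·4·0 = 262 ≡ 9.
  S = (9, 2, 9) ≠ 0, so r is not a codeword (an error is present).
Step 3: locate the error. For a single error e at position i, S_ℓ = v_i·e·α_i^ℓ, so α_err = S_1/S_0.
  S_0^{−1} = 9^{−1} = 5 (mod 11), so α_err = 2·5 = 10 ≡ 10 = α_2. Error position i = 2.
  Consistency check: S_2/S_1 = 9·6 = 54 ≡ 10 = α_err ✓ (single-error assumption holds).
Step 4: error magnitude e = S_0/v_2 = S_0·∏_{j≠2}(α_2 − α_j) = 9·5 = 45 ≡ 1 (mod 11).
Step 5: correct position 2: c_2 = r_2 − e = 8 − 1 ≡ 7 (mod 11). Hence c = [8, 7, 5, 1, 0].
  Check: interpolating c through the α_i gives m(x) = 3 + 7·x (degree < 2) with m(α_i) = c_i for every i, so c is indeed a codeword.


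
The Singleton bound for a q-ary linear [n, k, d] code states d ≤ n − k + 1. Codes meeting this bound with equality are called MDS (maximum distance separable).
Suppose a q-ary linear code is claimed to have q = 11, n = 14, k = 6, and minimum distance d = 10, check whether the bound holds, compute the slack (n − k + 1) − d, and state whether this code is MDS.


Singleton RHS = n − k + 1 = 9, slack = -1, bound violated (no such code; not MDS).

Singleton bound: d ≤ n − k + 1.
Here n = 14, k = 6, so n − k + 1 = 9.
Given d = 10, check d ≤ 9: NO.
Slack = (n − k + 1) − d = -1.
The slack is negative: d = 10 exceeds n − k + 1 = 9 by 1, so the Singleton bound is violated and no linear [14, 6, 10]_11 code can exist. In particular it is not MDS (MDS requires d = n − k + 1 exactly).
Description: the claimed parameters are [14, 6, 10]_11; such a code would be impossible (violates the Singleton bound).


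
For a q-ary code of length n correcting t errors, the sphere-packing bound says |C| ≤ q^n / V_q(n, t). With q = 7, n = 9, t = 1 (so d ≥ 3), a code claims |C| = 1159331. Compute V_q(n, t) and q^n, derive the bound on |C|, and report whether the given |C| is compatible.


V_q(n, t) = 55, q^n = 40353607, Hamming bound = 733701, |C| = 1159331 > bound (violated).

Step 1: Compute V_q(n, t) = Σ_{j=0}^1 C(n, j) (q−1)^j.
  j = 0: C(9,0)·(6)^0 = 1·1 = 1.
  j = 1: C(9,1)·(6)^1 = 9·6 = 54.
  V_q(n, t) = 1 + 54 = 55.
Step 2: q^n = 7^9 = 40353607.
Step 3: Hamming bound ⌊q^n / V_q(n,t)⌋ = ⌊40353607/55⌋ = 733701.
Step 4: Compare |C| = 1159331 to 733701: violated.
The claimed |C| lies above the Hamming bound, so no 7-ary code of length 9 with d ≥ 3 can have 1159331 codewords.


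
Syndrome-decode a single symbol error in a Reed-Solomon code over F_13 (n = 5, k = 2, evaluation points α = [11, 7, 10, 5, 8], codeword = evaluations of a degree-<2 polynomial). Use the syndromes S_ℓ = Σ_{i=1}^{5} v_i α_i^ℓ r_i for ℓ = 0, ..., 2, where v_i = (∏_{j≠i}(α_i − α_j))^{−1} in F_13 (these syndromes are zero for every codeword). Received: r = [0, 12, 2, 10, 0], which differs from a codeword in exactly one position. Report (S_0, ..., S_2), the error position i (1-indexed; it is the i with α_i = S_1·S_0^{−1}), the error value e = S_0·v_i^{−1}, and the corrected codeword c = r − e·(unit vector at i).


S = (7, 12, 2), error at position 1, error magnitude e = 10, c = [3, 12, 2, 10, 0].

Step 1: column multipliers v_i = (∏_{j≠i}(α_i − α_j))^{−1} mod 13.
  i = 1 (α = 11): (11−7)(11−10)(11−5)(11−8) = 4·1·6·3 = 72 ≡ 7, so v_1 = 7^{−1} = 2 (mod 13).
  i = 2 (α = 7): (7−11)(7−10)(7−5)(7−8) = (−4)·(−3)·2·(−1) = −24 ≡ 2, so v_2 = 2^{−1} = 7 (mod 13).
  i = 3 (α = 10): (10−11)(10−7)(10−5)(10−8) = (−1)·3·5·2 = −30 ≡ 9, so v_3 = 9^{−1} = 3 (mod 13).
  i = 4 (α = 5): (5−11)(5−7)(5−10)(5−8) = (−6)·(−2)·(−5)·(−3) = 180 ≡ 11, so v_4 = 11^{−1} = 6 (mod 13).
  i = 5 (α = 8): (8−11)(8−7)(8−10)(8−5) = (−3)·1·(−2)·3 = 18 ≡ 5, so v_5 = 5^{−1} = 8 (mod 13).
  v = [2, 7, 3, 6, 8].
Step 2: syndromes of r = [0, 12, 2, 10, 0] (all sums mod 13).
  S_0 = Σ v_i r_i = 2·0 + 7·12 + 3·2 + 6·10 + 8·0 = 150 ≡ 7.
  S_1 = Σ v_i α_i r_i = 2·11·0 + 7·7·12 + 3·10·2 + 6·5·10 + 8·8·0 = 948 ≡ 12.
  α_i^2 mod 13 = [4, 10, 9, 12, 12].
  S_2 = Σ v_i α_i^2 r_i = 2·4·0 + 7·10·12 + 3·9·2 + 6·12·10 + 8·12·0 = 1614 ≡ 2.
  S = (7, 12, 2) ≠ 0, so r is not a codeword (an error is present).
Step 3: locate the error. For a single error e at position i, S_ℓ = v_i·e·α_i^ℓ, so α_err = S_1/S_0.
  S_0^{−1} = 7^{−1} = 2 (mod 13), so α_err = 12·2 = 24 ≡ 11 = α_1. Error position i = 1.
  Consistency check: S_2/S_1 = 2·12 = 24 ≡ 11 = α_err ✓ (single-error assumption holds).
Step 4: error magnitude e = S_0/v_1 = S_0·∏_{j≠1}(α_1 − α_j) = 7·7 = 49 ≡ 10 (mod 13).
Step 5: correct position 1: c_1 = r_1 − e = 0 − 10 ≡ 3 (mod 13). Hence c = [3, 12, 2, 10, 0].
  Check: interpolating c through the α_i gives m(x) = 5 + 1·x (degree < 2) with m(α_i) = c_i for every i, so c is indeed a codeword.


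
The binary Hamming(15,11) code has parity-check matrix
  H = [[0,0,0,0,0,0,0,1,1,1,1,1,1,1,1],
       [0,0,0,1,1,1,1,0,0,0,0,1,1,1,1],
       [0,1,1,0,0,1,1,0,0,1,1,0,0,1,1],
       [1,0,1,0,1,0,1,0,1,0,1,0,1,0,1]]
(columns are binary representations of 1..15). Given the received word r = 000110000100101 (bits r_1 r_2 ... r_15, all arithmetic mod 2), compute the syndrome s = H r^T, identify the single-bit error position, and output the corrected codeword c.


s = (1, 0, 0, 1)^T, error position = 9, corrected codeword c = 000110001100101

Compute s = H r^T mod 2 one row at a time:
  s_1 = 0 + 0 + 1 + 0 + 0 + 1 + 0 + 1 = 3 ≡ 1 (mod 2).
  s_2 = 1 + 1 + 0 + 0 + 0 + 1 + 0 + 1 = 4 ≡ 0 (mod 2).
  s_3 = 0 + 0 + 0 + 0 + 1 + 0 + 0 + 1 = 2 ≡ 0 (mod 2).
  s_4 = 0 + 0 + 1 + 0 + 0 + 0 + 1 + 1 = 3 ≡ 1 (mod 2).
s = (1, 0, 0, 1)^T — this equals column 9 of H (binary 1001), so error is at position 9.
Correct: flip bit 9 of r = 000110000100101 to get c = 000110001100101.


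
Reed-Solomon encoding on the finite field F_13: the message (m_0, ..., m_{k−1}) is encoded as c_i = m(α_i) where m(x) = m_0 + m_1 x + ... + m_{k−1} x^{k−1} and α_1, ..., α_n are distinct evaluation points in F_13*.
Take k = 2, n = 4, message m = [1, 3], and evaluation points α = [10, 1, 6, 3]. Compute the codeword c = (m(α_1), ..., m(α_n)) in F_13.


c = [5, 4, 6, 10]

Message polynomial: m(x) = 1 + 3·x (mod 13).
For each evaluation point α_i, compute m(α_i) mod 13:
  α_1 = 10: Horner steps 3 → 5, so m(10) = 5.
  α_2 = 1: Horner steps 3 → 4, so m(1) = 4.
  α_3 = 6: Horner steps 3 → 6, so m(6) = 6.
  α_4 = 3: Horner steps 3 → 10, so m(3) = 10.
Codeword c = [5, 4, 6, 10] ∈ F_13^4.


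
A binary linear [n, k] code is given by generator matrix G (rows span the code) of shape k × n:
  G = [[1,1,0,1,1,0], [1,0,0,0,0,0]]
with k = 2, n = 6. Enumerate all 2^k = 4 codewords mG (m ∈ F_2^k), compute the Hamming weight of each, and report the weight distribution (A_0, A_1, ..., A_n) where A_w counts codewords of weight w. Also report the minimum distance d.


Weight distribution: A_0 = 1, A_1 = 1, A_3 = 1, A_4 = 1. Minimum distance d = 1.

Enumerate all 2^2 = 4 messages m ∈ F_2^2.
For each, compute codeword c = mG in F_2^6, then tally its weight.
  m = 00 → c = 000000, weight = 0.
  m = 10 → c = 110110, weight = 4.
  m = 01 → c = 100000, weight = 1.
  m = 11 → c = 010110, weight = 3.
Tally weights:
  weight 0: 1 codewords.
  weight 1: 1 codewords.
  weight 3: 1 codewords.
  weight 4: 1 codewords.
Minimum distance d = smallest w > 0 with A_w > 0 = 1.
Sanity: Σ A_w = 4 = 2^2 = 4 ✓.
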